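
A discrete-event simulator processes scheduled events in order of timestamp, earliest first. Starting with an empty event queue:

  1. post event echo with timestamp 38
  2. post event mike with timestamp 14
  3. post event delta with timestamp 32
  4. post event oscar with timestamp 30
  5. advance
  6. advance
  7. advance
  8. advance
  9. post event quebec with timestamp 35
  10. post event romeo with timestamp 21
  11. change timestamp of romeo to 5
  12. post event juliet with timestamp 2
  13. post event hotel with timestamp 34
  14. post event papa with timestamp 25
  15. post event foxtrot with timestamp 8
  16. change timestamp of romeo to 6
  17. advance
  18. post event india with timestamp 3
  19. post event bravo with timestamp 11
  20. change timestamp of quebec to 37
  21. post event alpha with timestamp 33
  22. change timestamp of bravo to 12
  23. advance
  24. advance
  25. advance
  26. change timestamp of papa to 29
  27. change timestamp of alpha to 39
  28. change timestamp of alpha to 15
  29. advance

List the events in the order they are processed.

[mike, oscar, delta, echo, juliet, india, romeo, foxtrot, bravo]

add echo (timestamp 38) → {echo:38}
add mike (timestamp 14) → {mike:14, echo:38}
add delta (timestamp 32) → {mike:14, delta:32, echo:38}
add oscar (timestamp 30) → {mike:14, oscar:30, delta:32, echo:38}
advance → mike; now {oscar:30, delta:32, echo:38}
advance → oscar; now {delta:32, echo:38}
advance → delta; now {echo:38}
advance → echo; now {}
add quebec (timestamp 35) → {quebec:35}
add romeo (timestamp 21) → {romeo:21, quebec:35}
update romeo to timestamp 5 → {romeo:5, quebec:35}
add juliet (timestamp 2) → {juliet:2, romeo:5, quebec:35}
add hotel (timestamp 34) → {juliet:2, romeo:5, hotel:34, quebec:35}
add papa (timestamp 25) → {juliet:2, romeo:5, papa:25, hotel:34, quebec:35}
add foxtrot (timestamp 8) → {juliet:2, romeo:5, foxtrot:8, papa:25, hotel:34, quebec:35}
update romeo to timestamp 6 → {juliet:2, romeo:6, foxtrot:8, papa:25, hotel:34, quebec:35}
advance → juliet; now {romeo:6, foxtrot:8, papa:25, hotel:34, quebec:35}
add india (timestamp 3) → {india:3, romeo:6, foxtrot:8, papa:25, hotel:34, quebec:35}
add bravo (timestamp 11) → {india:3, romeo:6, foxtrot:8, bravo:11, papa:25, hotel:34, quebec:35}
update quebec to timestamp 37 → {india:3, romeo:6, foxtrot:8, bravo:11, papa:25, hotel:34, quebec:37}
add alpha (timestamp 33) → {india:3, romeo:6, foxtrot:8, bravo:11, papa:25, alpha:33, hotel:34, quebec:37}
update bravo to timestamp 12 → {india:3, romeo:6, foxtrot:8, bravo:12, papa:25, alpha:33, hotel:34, quebec:37}
advance → india; now {romeo:6, foxtrot:8, bravo:12, papa:25, alpha:33, hotel:34, quebec:37}
advance → romeo; now {foxtrot:8, bravo:12, papa:25, alpha:33, hotel:34, quebec:37}
advance → foxtrot; now {bravo:12, papa:25, alpha:33, hotel:34, quebec:37}
update papa to timestamp 29 → {bravo:12, papa:29, alpha:33, hotel:34, quebec:37}
update alpha to timestamp 39 → {bravo:12, papa:29, hotel:34, quebec:37, alpha:39}
update alpha to timestamp 15 → {bravo:12, alpha:15, papa:29, hotel:34, quebec:37}
advance → bravo; now {alpha:15, papa:29, hotel:34, quebec:37}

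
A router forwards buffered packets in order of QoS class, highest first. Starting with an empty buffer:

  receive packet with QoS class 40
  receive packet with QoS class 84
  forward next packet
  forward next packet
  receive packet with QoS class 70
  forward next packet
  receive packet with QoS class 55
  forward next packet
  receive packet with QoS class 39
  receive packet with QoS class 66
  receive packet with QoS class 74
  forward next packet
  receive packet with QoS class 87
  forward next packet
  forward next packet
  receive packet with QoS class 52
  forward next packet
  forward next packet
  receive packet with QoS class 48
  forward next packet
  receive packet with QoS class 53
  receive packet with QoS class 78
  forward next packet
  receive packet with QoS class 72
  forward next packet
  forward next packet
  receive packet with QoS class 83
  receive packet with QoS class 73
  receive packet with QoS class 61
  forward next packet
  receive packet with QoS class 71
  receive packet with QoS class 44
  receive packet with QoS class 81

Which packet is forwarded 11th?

78

insert 40 → {40}
insert 84 → {84, 40}
forward next packet → 84; now {40}
forward next packet → 40; now {}
insert 70 → {70}
forward next packet → 70; now {}
insert 55 → {55}
forward next packet → 55; now {}
insert 39 → {39}
insert 66 → {66, 39}
insert 74 → {74, 66, 39}
forward next packet → 74; now {66, 39}
insert 87 → {87, 66, 39}
forward next packet → 87; now {66, 39}
forward next packet → 66; now {39}
insert 52 → {52, 39}
forward next packet → 52; now {39}
forward next packet → 39; now {}
insert 48 → {48}
forward next packet → 48; now {}
insert 53 → {53}
insert 78 → {78, 53}
forward next packet → 78; now {53}
insert 72 → {72, 53}
forward next packet → 72; now {53}
forward next packet → 53; now {}
insert 83 → {83}
insert 73 → {83, 73}
insert 61 → {83, 73, 61}
forward next packet → 83; now {73, 61}
insert 71 → {73, 71, 61}
insert 44 → {73, 71, 61, 44}
insert 81 → {81, 73, 71, 61, 44}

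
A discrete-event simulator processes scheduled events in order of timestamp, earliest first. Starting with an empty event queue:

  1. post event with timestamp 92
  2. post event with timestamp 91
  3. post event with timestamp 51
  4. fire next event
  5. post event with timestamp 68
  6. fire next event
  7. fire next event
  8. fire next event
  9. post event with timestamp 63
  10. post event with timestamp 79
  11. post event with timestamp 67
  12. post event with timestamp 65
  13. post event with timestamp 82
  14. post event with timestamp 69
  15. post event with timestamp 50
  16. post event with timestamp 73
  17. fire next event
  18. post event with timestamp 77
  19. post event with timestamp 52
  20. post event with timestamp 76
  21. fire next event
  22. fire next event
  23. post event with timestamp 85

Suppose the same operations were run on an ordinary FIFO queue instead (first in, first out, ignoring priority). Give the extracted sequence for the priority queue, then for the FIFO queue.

insert 92 → {92}
insert 91 → {91, 92}
insert 51 → {51, 91, 92}
fire next event → 51; now {91, 92}
insert 68 → {68, 91, 92}
fire next event → 68; now {91, 92}
fire next event → 91; now {92}
fire next event → 92; now {}
insert 63 → {63}
insert 79 → {63, 79}
insert 67 → {63, 67, 79}
insert 65 → {63, 65, 67, 79}
insert 82 → {63, 65, 67, 79, 82}
insert 69 → {63, 65, 67, 69, 79, 82}
insert 50 → {50, 63, 65, 67, 69, 79, 82}
insert 73 → {50, 63, 65, 67, 69, 73, 79, 82}
fire next event → 50; now {63, 65, 67, 69, 73, 79, 82}
insert 77 → {63, 65, 67, 69, 73, 77, 79, 82}
insert 52 → {52, 63, 65, 67, 69, 73, 77, 79, 82}
insert 76 → {52, 63, 65, 67, 69, 73, 76, 77, 79, 82}
fire next event → 52; now {63, 65, 67, 69, 73, 76, 77, 79, 82}
fire next event → 63; now {65, 67, 69, 73, 76, 77, 79, 82}
insert 85 → {65, 67, 69, 73, 76, 77, 79, 82, 85}

priority queue: 51 → 68 → 91 → 92 → 50 → 52 → 63; FIFO queue: [92, 91, 51, 68, 63, 79, 67]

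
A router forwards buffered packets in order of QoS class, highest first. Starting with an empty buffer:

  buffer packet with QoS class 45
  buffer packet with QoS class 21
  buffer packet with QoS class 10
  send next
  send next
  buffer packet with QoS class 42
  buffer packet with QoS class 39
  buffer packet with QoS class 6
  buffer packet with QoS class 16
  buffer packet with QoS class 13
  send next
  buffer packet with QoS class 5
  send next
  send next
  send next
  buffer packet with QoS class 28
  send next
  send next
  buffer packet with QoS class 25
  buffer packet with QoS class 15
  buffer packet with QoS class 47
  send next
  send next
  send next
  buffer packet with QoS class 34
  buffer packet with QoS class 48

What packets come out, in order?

insert 45 → {45}
insert 21 → {45, 21}
insert 10 → {45, 21, 10}
send next → 45; now {21, 10}
send next → 21; now {10}
insert 42 → {42, 10}
insert 39 → {42, 39, 10}
insert 6 → {42, 39, 10, 6}
insert 16 → {42, 39, 16, 10, 6}
insert 13 → {42, 39, 16, 13, 10, 6}
send next → 42; now {39, 16, 13, 10, 6}
insert 5 → {39, 16, 13, 10, 6, 5}
send next → 39; now {16, 13, 10, 6, 5}
send next → 16; now {13, 10, 6, 5}
send next → 13; now {10, 6, 5}
insert 28 → {28, 10, 6, 5}
send next → 28; now {10, 6, 5}
send next → 10; now {6, 5}
insert 25 → {25, 6, 5}
insert 15 → {25, 15, 6, 5}
insert 47 → {47, 25, 15, 6, 5}
send next → 47; now {25, 15, 6, 5}
send next → 25; now {15, 6, 5}
send next → 15; now {6, 5}
insert 34 → {34, 6, 5}
insert 48 → {48, 34, 6, 5}

[45, 21, 42, 39, 16, 13, 28, 10, 47, 25, 15]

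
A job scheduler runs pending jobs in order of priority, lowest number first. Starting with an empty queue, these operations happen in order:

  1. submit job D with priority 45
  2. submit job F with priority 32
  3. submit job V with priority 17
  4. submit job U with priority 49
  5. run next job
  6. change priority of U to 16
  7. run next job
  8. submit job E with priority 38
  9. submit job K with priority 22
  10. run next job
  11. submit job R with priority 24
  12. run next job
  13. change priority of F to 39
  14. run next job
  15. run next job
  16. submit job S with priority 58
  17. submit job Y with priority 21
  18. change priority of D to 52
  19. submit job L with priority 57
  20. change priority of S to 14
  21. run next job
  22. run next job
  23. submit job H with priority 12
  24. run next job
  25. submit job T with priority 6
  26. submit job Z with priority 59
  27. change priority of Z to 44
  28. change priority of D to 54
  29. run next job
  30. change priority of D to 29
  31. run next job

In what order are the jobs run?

[V, U, K, R, E, F, S, Y, H, T, D]

add D (priority 45) → {D:45}
add F (priority 32) → {F:32, D:45}
add V (priority 17) → {V:17, F:32, D:45}
add U (priority 49) → {V:17, F:32, D:45, U:49}
run next job → V; now {F:32, D:45, U:49}
update U to priority 16 → {U:16, F:32, D:45}
run next job → U; now {F:32, D:45}
add E (priority 38) → {F:32, E:38, D:45}
add K (priority 22) → {K:22, F:32, E:38, D:45}
run next job → K; now {F:32, E:38, D:45}
add R (priority 24) → {R:24, F:32, E:38, D:45}
run next job → R; now {F:32, E:38, D:45}
update F to priority 39 → {E:38, F:39, D:45}
run next job → E; now {F:39, D:45}
run next job → F; now {D:45}
add S (priority 58) → {D:45, S:58}
add Y (priority 21) → {Y:21, D:45, S:58}
update D to priority 52 → {Y:21, D:52, S:58}
add L (priority 57) → {Y:21, D:52, L:57, S:58}
update S to priority 14 → {S:14, Y:21, D:52, L:57}
run next job → S; now {Y:21, D:52, L:57}
run next job → Y; now {D:52, L:57}
add H (priority 12) → {H:12, D:52, L:57}
run next job → H; now {D:52, L:57}
add T (priority 6) → {T:6, D:52, L:57}
add Z (priority 59) → {T:6, D:52, L:57, Z:59}
update Z to priority 44 → {T:6, Z:44, D:52, L:57}
update D to priority 54 → {T:6, Z:44, D:54, L:57}
run next job → T; now {Z:44, D:54, L:57}
update D to priority 29 → {D:29, Z:44, L:57}
run next job → D; now {Z:44, L:57}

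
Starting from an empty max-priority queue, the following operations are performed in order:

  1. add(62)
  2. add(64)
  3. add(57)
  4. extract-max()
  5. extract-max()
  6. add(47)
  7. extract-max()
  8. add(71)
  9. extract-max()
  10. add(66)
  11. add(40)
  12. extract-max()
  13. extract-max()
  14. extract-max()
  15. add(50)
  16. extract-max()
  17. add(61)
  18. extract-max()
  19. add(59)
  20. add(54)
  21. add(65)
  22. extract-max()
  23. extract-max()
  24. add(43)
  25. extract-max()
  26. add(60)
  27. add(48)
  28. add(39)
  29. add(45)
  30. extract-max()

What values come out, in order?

insert 62 → {62}
insert 64 → {64, 62}
insert 57 → {64, 62, 57}
extract-max → 64; now {62, 57}
extract-max → 62; now {57}
insert 47 → {57, 47}
extract-max → 57; now {47}
insert 71 → {71, 47}
extract-max → 71; now {47}
insert 66 → {66, 47}
insert 40 → {66, 47, 40}
extract-max → 66; now {47, 40}
extract-max → 47; now {40}
extract-max → 40; now {}
insert 50 → {50}
extract-max → 50; now {}
insert 61 → {61}
extract-max → 61; now {}
insert 59 → {59}
insert 54 → {59, 54}
insert 65 → {65, 59, 54}
extract-max → 65; now {59, 54}
extract-max → 59; now {54}
insert 43 → {54, 43}
extract-max → 54; now {43}
insert 60 → {60, 43}
insert 48 → {60, 48, 43}
insert 39 → {60, 48, 43, 39}
insert 45 → {60, 48, 45, 43, 39}
extract-max → 60; now {48, 45, 43, 39}

64, 62, 57, 71, 66, 47, 40, 50, 61, 65, 59, 54, 60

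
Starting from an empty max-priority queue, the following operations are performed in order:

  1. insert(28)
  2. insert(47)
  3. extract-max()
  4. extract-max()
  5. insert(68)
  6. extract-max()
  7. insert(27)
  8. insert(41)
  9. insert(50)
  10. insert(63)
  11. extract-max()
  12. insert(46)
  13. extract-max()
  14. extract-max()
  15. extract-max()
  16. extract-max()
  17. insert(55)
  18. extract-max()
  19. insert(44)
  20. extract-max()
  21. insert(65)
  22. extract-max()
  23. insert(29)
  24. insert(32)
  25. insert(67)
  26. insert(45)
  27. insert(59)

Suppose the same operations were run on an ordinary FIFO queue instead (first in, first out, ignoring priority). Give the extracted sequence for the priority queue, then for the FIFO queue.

priority queue: [47, 28, 68, 63, 50, 46, 41, 27, 55, 44, 65]; FIFO queue: [28, 47, 68, 27, 41, 50, 63, 46, 55, 44, 65]

insert 28 → {28}
insert 47 → {47, 28}
extract-max → 47; now {28}
extract-max → 28; now {}
insert 68 → {68}
extract-max → 68; now {}
insert 27 → {27}
insert 41 → {41, 27}
insert 50 → {50, 41, 27}
insert 63 → {63, 50, 41, 27}
extract-max → 63; now {50, 41, 27}
insert 46 → {50, 46, 41, 27}
extract-max → 50; now {46, 41, 27}
extract-max → 46; now {41, 27}
extract-max → 41; now {27}
extract-max → 27; now {}
insert 55 → {55}
extract-max → 55; now {}
insert 44 → {44}
extract-max → 44; now {}
insert 65 → {65}
extract-max → 65; now {}
insert 29 → {29}
insert 32 → {32, 29}
insert 67 → {67, 32, 29}
insert 45 → {67, 45, 32, 29}
insert 59 → {67, 59, 45, 32, 29}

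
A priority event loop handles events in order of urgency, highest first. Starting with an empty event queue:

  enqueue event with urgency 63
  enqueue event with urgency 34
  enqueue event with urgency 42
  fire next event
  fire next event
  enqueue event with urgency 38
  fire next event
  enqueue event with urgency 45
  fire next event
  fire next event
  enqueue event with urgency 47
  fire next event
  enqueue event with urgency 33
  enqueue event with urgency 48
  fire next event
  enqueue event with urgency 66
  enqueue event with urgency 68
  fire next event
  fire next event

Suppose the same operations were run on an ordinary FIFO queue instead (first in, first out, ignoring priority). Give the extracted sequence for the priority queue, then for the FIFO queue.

insert 63 → {63}
insert 34 → {63, 34}
insert 42 → {63, 42, 34}
fire next event → 63; now {42, 34}
fire next event → 42; now {34}
insert 38 → {38, 34}
fire next event → 38; now {34}
insert 45 → {45, 34}
fire next event → 45; now {34}
fire next event → 34; now {}
insert 47 → {47}
fire next event → 47; now {}
insert 33 → {33}
insert 48 → {48, 33}
fire next event → 48; now {33}
insert 66 → {66, 33}
insert 68 → {68, 66, 33}
fire next event → 68; now {66, 33}
fire next event → 66; now {33}

priority queue: 63 → 42 → 38 → 45 → 34 → 47 → 48 → 68 → 66; FIFO queue: [63, 34, 42, 38, 45, 47, 33, 48, 66]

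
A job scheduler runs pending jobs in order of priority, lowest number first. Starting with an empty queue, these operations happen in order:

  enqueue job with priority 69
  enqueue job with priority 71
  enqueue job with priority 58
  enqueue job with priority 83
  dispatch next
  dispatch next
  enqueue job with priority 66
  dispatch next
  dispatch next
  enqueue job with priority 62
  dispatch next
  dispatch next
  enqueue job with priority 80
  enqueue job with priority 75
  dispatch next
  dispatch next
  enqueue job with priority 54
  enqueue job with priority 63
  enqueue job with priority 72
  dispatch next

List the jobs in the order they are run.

[58, 69, 66, 71, 62, 83, 75, 80, 54]

insert 69 → {69}
insert 71 → {69, 71}
insert 58 → {58, 69, 71}
insert 83 → {58, 69, 71, 83}
dispatch next → 58; now {69, 71, 83}
dispatch next → 69; now {71, 83}
insert 66 → {66, 71, 83}
dispatch next → 66; now {71, 83}
dispatch next → 71; now {83}
insert 62 → {62, 83}
dispatch next → 62; now {83}
dispatch next → 83; now {}
insert 80 → {80}
insert 75 → {75, 80}
dispatch next → 75; now {80}
dispatch next → 80; now {}
insert 54 → {54}
insert 63 → {54, 63}
insert 72 → {54, 63, 72}
dispatch next → 54; now {63, 72}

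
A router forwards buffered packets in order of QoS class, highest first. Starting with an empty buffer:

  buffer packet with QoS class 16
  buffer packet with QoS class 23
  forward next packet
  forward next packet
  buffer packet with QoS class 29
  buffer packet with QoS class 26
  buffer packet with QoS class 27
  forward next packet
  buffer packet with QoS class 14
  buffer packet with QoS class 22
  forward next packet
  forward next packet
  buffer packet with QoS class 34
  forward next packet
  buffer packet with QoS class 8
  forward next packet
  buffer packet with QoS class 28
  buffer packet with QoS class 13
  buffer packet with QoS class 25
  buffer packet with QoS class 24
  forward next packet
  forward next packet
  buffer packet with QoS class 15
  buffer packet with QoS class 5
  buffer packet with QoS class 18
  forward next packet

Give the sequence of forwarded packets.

insert 16 → {16}
insert 23 → {23, 16}
forward next packet → 23; now {16}
forward next packet → 16; now {}
insert 29 → {29}
insert 26 → {29, 26}
insert 27 → {29, 27, 26}
forward next packet → 29; now {27, 26}
insert 14 → {27, 26, 14}
insert 22 → {27, 26, 22, 14}
forward next packet → 27; now {26, 22, 14}
forward next packet → 26; now {22, 14}
insert 34 → {34, 22, 14}
forward next packet → 34; now {22, 14}
insert 8 → {22, 14, 8}
forward next packet → 22; now {14, 8}
insert 28 → {28, 14, 8}
insert 13 → {28, 14, 13, 8}
insert 25 → {28, 25, 14, 13, 8}
insert 24 → {28, 25, 24, 14, 13, 8}
forward next packet → 28; now {25, 24, 14, 13, 8}
forward next packet → 25; now {24, 14, 13, 8}
insert 15 → {24, 15, 14, 13, 8}
insert 5 → {24, 15, 14, 13, 8, 5}
insert 18 → {24, 18, 15, 14, 13, 8, 5}
forward next packet → 24; now {18, 15, 14, 13, 8, 5}

[23, 16, 29, 27, 26, 34, 22, 28, 25, 24]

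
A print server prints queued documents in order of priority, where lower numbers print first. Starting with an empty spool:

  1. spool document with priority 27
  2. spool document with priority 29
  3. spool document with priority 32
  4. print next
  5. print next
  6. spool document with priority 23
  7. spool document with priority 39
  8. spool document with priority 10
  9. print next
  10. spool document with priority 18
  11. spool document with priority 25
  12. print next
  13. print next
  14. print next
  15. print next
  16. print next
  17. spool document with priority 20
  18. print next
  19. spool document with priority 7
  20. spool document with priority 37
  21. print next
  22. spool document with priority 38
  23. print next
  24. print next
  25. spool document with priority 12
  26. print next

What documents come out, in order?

insert 27 → {27}
insert 29 → {27, 29}
insert 32 → {27, 29, 32}
print next → 27; now {29, 32}
print next → 29; now {32}
insert 23 → {23, 32}
insert 39 → {23, 32, 39}
insert 10 → {10, 23, 32, 39}
print next → 10; now {23, 32, 39}
insert 18 → {18, 23, 32, 39}
insert 25 → {18, 23, 25, 32, 39}
print next → 18; now {23, 25, 32, 39}
print next → 23; now {25, 32, 39}
print next → 25; now {32, 39}
print next → 32; now {39}
print next → 39; now {}
insert 20 → {20}
print next → 20; now {}
insert 7 → {7}
insert 37 → {7, 37}
print next → 7; now {37}
insert 38 → {37, 38}
print next → 37; now {38}
print next → 38; now {}
insert 12 → {12}
print next → 12; now {}

27, 29, 10, 18, 23, 25, 32, 39, 20, 7, 37, 38, 12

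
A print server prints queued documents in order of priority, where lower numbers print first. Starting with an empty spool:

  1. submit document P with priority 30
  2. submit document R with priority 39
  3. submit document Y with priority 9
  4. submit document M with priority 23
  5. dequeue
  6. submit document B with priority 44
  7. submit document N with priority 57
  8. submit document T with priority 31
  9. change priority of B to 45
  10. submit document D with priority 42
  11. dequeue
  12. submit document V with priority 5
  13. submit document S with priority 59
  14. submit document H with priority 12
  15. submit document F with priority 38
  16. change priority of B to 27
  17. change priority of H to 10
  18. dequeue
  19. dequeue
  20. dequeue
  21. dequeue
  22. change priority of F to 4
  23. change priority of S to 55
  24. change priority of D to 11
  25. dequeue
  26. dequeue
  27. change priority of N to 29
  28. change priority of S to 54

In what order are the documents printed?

Y → M → V → H → B → P → F → D

add P (priority 30) → {P:30}
add R (priority 39) → {P:30, R:39}
add Y (priority 9) → {Y:9, P:30, R:39}
add M (priority 23) → {Y:9, M:23, P:30, R:39}
dequeue → Y; now {M:23, P:30, R:39}
add B (priority 44) → {M:23, P:30, R:39, B:44}
add N (priority 57) → {M:23, P:30, R:39, B:44, N:57}
add T (priority 31) → {M:23, P:30, T:31, R:39, B:44, N:57}
update B to priority 45 → {M:23, P:30, T:31, R:39, B:45, N:57}
add D (priority 42) → {M:23, P:30, T:31, R:39, D:42, B:45, N:57}
dequeue → M; now {P:30, T:31, R:39, D:42, B:45, N:57}
add V (priority 5) → {V:5, P:30, T:31, R:39, D:42, B:45, N:57}
add S (priority 59) → {V:5, P:30, T:31, R:39, D:42, B:45, N:57, S:59}
add H (priority 12) → {V:5, H:12, P:30, T:31, R:39, D:42, B:45, N:57, S:59}
add F (priority 38) → {V:5, H:12, P:30, T:31, F:38, R:39, D:42, B:45, N:57, S:59}
update B to priority 27 → {V:5, H:12, B:27, P:30, T:31, F:38, R:39, D:42, N:57, S:59}
update H to priority 10 → {V:5, H:10, B:27, P:30, T:31, F:38, R:39, D:42, N:57, S:59}
dequeue → V; now {H:10, B:27, P:30, T:31, F:38, R:39, D:42, N:57, S:59}
dequeue → H; now {B:27, P:30, T:31, F:38, R:39, D:42, N:57, S:59}
dequeue → B; now {P:30, T:31, F:38, R:39, D:42, N:57, S:59}
dequeue → P; now {T:31, F:38, R:39, D:42, N:57, S:59}
update F to priority 4 → {F:4, T:31, R:39, D:42, N:57, S:59}
update S to priority 55 → {F:4, T:31, R:39, D:42, S:55, N:57}
update D to priority 11 → {F:4, D:11, T:31, R:39, S:55, N:57}
dequeue → F; now {D:11, T:31, R:39, S:55, N:57}
dequeue → D; now {T:31, R:39, S:55, N:57}
update N to priority 29 → {N:29, T:31, R:39, S:55}
update S to priority 54 → {N:29, T:31, R:39, S:54}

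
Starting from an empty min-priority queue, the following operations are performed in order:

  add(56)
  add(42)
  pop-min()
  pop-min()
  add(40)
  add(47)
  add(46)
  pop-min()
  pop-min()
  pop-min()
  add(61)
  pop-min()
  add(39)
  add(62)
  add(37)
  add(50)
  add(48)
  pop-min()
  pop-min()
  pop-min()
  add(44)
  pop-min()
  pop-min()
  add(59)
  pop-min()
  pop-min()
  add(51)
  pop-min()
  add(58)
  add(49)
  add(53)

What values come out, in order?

42 → 56 → 40 → 46 → 47 → 61 → 37 → 39 → 48 → 44 → 50 → 59 → 62 → 51

insert 56 → {56}
insert 42 → {42, 56}
pop-min → 42; now {56}
pop-min → 56; now {}
insert 40 → {40}
insert 47 → {40, 47}
insert 46 → {40, 46, 47}
pop-min → 40; now {46, 47}
pop-min → 46; now {47}
pop-min → 47; now {}
insert 61 → {61}
pop-min → 61; now {}
insert 39 → {39}
insert 62 → {39, 62}
insert 37 → {37, 39, 62}
insert 50 → {37, 39, 50, 62}
insert 48 → {37, 39, 48, 50, 62}
pop-min → 37; now {39, 48, 50, 62}
pop-min → 39; now {48, 50, 62}
pop-min → 48; now {50, 62}
insert 44 → {44, 50, 62}
pop-min → 44; now {50, 62}
pop-min → 50; now {62}
insert 59 → {59, 62}
pop-min → 59; now {62}
pop-min → 62; now {}
insert 51 → {51}
pop-min → 51; now {}
insert 58 → {58}
insert 49 → {49, 58}
insert 53 → {49, 53, 58}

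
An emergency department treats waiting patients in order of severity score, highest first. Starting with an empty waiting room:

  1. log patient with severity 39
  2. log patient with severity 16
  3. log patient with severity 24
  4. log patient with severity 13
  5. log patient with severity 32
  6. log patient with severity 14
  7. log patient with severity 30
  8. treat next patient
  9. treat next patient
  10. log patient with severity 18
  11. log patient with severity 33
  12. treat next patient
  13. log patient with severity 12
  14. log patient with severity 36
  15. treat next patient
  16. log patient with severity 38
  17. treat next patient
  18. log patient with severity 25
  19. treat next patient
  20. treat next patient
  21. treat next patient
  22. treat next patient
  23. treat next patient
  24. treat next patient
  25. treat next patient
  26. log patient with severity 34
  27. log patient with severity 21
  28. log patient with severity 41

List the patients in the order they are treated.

[39, 32, 33, 36, 38, 30, 25, 24, 18, 16, 14, 13]

insert 39 → {39}
insert 16 → {39, 16}
insert 24 → {39, 24, 16}
insert 13 → {39, 24, 16, 13}
insert 32 → {39, 32, 24, 16, 13}
insert 14 → {39, 32, 24, 16, 14, 13}
insert 30 → {39, 32, 30, 24, 16, 14, 13}
treat next patient → 39; now {32, 30, 24, 16, 14, 13}
treat next patient → 32; now {30, 24, 16, 14, 13}
insert 18 → {30, 24, 18, 16, 14, 13}
insert 33 → {33, 30, 24, 18, 16, 14, 13}
treat next patient → 33; now {30, 24, 18, 16, 14, 13}
insert 12 → {30, 24, 18, 16, 14, 13, 12}
insert 36 → {36, 30, 24, 18, 16, 14, 13, 12}
treat next patient → 36; now {30, 24, 18, 16, 14, 13, 12}
insert 38 → {38, 30, 24, 18, 16, 14, 13, 12}
treat next patient → 38; now {30, 24, 18, 16, 14, 13, 12}
insert 25 → {30, 25, 24, 18, 16, 14, 13, 12}
treat next patient → 30; now {25, 24, 18, 16, 14, 13, 12}
treat next patient → 25; now {24, 18, 16, 14, 13, 12}
treat next patient → 24; now {18, 16, 14, 13, 12}
treat next patient → 18; now {16, 14, 13, 12}
treat next patient → 16; now {14, 13, 12}
treat next patient → 14; now {13, 12}
treat next patient → 13; now {12}
insert 34 → {34, 12}
insert 21 → {34, 21, 12}
insert 41 → {41, 34, 21, 12}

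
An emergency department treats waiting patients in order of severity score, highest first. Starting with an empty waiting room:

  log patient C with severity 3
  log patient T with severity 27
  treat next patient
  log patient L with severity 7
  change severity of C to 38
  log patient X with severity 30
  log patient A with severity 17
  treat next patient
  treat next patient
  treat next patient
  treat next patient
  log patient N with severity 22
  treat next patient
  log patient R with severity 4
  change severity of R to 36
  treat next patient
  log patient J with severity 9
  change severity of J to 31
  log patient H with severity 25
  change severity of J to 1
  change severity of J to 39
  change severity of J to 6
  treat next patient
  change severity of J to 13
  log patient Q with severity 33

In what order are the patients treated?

T, C, X, A, L, N, R, H

add C (severity 3) → {C:3}
add T (severity 27) → {T:27, C:3}
treat next patient → T; now {C:3}
add L (severity 7) → {L:7, C:3}
update C to severity 38 → {C:38, L:7}
add X (severity 30) → {C:38, X:30, L:7}
add A (severity 17) → {C:38, X:30, A:17, L:7}
treat next patient → C; now {X:30, A:17, L:7}
treat next patient → X; now {A:17, L:7}
treat next patient → A; now {L:7}
treat next patient → L; now {}
add N (severity 22) → {N:22}
treat next patient → N; now {}
add R (severity 4) → {R:4}
update R to severity 36 → {R:36}
treat next patient → R; now {}
add J (severity 9) → {J:9}
update J to severity 31 → {J:31}
add H (severity 25) → {J:31, H:25}
update J to severity 1 → {H:25, J:1}
update J to severity 39 → {J:39, H:25}
update J to severity 6 → {H:25, J:6}
treat next patient → H; now {J:6}
update J to severity 13 → {J:13}
add Q (severity 33) → {Q:33, J:13}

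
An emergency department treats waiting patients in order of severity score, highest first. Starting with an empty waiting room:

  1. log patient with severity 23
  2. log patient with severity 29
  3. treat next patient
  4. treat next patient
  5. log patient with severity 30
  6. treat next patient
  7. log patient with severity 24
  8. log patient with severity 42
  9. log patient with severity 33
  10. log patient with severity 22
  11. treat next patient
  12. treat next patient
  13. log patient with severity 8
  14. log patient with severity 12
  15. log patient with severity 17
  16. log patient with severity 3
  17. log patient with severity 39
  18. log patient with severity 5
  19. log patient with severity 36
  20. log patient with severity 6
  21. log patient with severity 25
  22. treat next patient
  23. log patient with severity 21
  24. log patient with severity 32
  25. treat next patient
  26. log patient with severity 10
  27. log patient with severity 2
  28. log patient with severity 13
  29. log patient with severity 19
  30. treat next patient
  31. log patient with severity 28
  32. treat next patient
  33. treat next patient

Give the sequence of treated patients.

insert 23 → {23}
insert 29 → {29, 23}
treat next patient → 29; now {23}
treat next patient → 23; now {}
insert 30 → {30}
treat next patient → 30; now {}
insert 24 → {24}
insert 42 → {42, 24}
insert 33 → {42, 33, 24}
insert 22 → {42, 33, 24, 22}
treat next patient → 42; now {33, 24, 22}
treat next patient → 33; now {24, 22}
insert 8 → {24, 22, 8}
insert 12 → {24, 22, 12, 8}
insert 17 → {24, 22, 17, 12, 8}
insert 3 → {24, 22, 17, 12, 8, 3}
insert 39 → {39, 24, 22, 17, 12, 8, 3}
insert 5 → {39, 24, 22, 17, 12, 8, 5, 3}
insert 36 → {39, 36, 24, 22, 17, 12, 8, 5, 3}
insert 6 → {39, 36, 24, 22, 17, 12, 8, 6, 5, 3}
insert 25 → {39, 36, 25, 24, 22, 17, 12, 8, 6, 5, 3}
treat next patient → 39; now {36, 25, 24, 22, 17, 12, 8, 6, 5, 3}
insert 21 → {36, 25, 24, 22, 21, 17, 12, 8, 6, 5, 3}
insert 32 → {36, 32, 25, 24, 22, 21, 17, 12, 8, 6, 5, 3}
treat next patient → 36; now {32, 25, 24, 22, 21, 17, 12, 8, 6, 5, 3}
insert 10 → {32, 25, 24, 22, 21, 17, 12, 10, 8, 6, 5, 3}
insert 2 → {32, 25, 24, 22, 21, 17, 12, 10, 8, 6, 5, 3, 2}
insert 13 → {32, 25, 24, 22, 21, 17, 13, 12, 10, 8, 6, 5, 3, 2}
insert 19 → {32, 25, 24, 22, 21, 19, 17, 13, 12, 10, 8, 6, 5, 3, 2}
treat next patient → 32; now {25, 24, 22, 21, 19, 17, 13, 12, 10, 8, 6, 5, 3, 2}
insert 28 → {28, 25, 24, 22, 21, 19, 17, 13, 12, 10, 8, 6, 5, 3, 2}
treat next patient → 28; now {25, 24, 22, 21, 19, 17, 13, 12, 10, 8, 6, 5, 3, 2}
treat next patient → 25; now {24, 22, 21, 19, 17, 13, 12, 10, 8, 6, 5, 3, 2}

29, 23, 30, 42, 33, 39, 36, 32, 28, 25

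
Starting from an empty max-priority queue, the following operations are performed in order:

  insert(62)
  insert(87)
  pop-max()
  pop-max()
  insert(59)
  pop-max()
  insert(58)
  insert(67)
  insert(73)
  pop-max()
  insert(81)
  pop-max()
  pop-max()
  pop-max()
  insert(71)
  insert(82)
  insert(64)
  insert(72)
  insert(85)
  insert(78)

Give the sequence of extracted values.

87 → 62 → 59 → 73 → 81 → 67 → 58

insert 62 → {62}
insert 87 → {87, 62}
pop-max → 87; now {62}
pop-max → 62; now {}
insert 59 → {59}
pop-max → 59; now {}
insert 58 → {58}
insert 67 → {67, 58}
insert 73 → {73, 67, 58}
pop-max → 73; now {67, 58}
insert 81 → {81, 67, 58}
pop-max → 81; now {67, 58}
pop-max → 67; now {58}
pop-max → 58; now {}
insert 71 → {71}
insert 82 → {82, 71}
insert 64 → {82, 71, 64}
insert 72 → {82, 72, 71, 64}
insert 85 → {85, 82, 72, 71, 64}
insert 78 → {85, 82, 78, 72, 71, 64}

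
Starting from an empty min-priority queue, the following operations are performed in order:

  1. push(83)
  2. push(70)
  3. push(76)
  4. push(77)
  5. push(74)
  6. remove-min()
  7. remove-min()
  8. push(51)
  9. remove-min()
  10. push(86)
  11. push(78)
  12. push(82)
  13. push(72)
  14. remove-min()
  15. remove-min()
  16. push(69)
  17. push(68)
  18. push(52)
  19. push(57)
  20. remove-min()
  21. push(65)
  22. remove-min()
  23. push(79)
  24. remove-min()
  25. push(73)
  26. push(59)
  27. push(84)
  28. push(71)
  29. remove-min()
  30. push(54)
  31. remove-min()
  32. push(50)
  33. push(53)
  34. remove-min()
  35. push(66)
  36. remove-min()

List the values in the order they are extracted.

[70, 74, 51, 72, 76, 52, 57, 65, 59, 54, 50, 53]

insert 83 → {83}
insert 70 → {70, 83}
insert 76 → {70, 76, 83}
insert 77 → {70, 76, 77, 83}
insert 74 → {70, 74, 76, 77, 83}
remove-min → 70; now {74, 76, 77, 83}
remove-min → 74; now {76, 77, 83}
insert 51 → {51, 76, 77, 83}
remove-min → 51; now {76, 77, 83}
insert 86 → {76, 77, 83, 86}
insert 78 → {76, 77, 78, 83, 86}
insert 82 → {76, 77, 78, 82, 83, 86}
insert 72 → {72, 76, 77, 78, 82, 83, 86}
remove-min → 72; now {76, 77, 78, 82, 83, 86}
remove-min → 76; now {77, 78, 82, 83, 86}
insert 69 → {69, 77, 78, 82, 83, 86}
insert 68 → {68, 69, 77, 78, 82, 83, 86}
insert 52 → {52, 68, 69, 77, 78, 82, 83, 86}
insert 57 → {52, 57, 68, 69, 77, 78, 82, 83, 86}
remove-min → 52; now {57, 68, 69, 77, 78, 82, 83, 86}
insert 65 → {57, 65, 68, 69, 77, 78, 82, 83, 86}
remove-min → 57; now {65, 68, 69, 77, 78, 82, 83, 86}
insert 79 → {65, 68, 69, 77, 78, 79, 82, 83, 86}
remove-min → 65; now {68, 69, 77, 78, 79, 82, 83, 86}
insert 73 → {68, 69, 73, 77, 78, 79, 82, 83, 86}
insert 59 → {59, 68, 69, 73, 77, 78, 79, 82, 83, 86}
insert 84 → {59, 68, 69, 73, 77, 78, 79, 82, 83, 84, 86}
insert 71 → {59, 68, 69, 71, 73, 77, 78, 79, 82, 83, 84, 86}
remove-min → 59; now {68, 69, 71, 73, 77, 78, 79, 82, 83, 84, 86}
insert 54 → {54, 68, 69, 71, 73, 77, 78, 79, 82, 83, 84, 86}
remove-min → 54; now {68, 69, 71, 73, 77, 78, 79, 82, 83, 84, 86}
insert 50 → {50, 68, 69, 71, 73, 77, 78, 79, 82, 83, 84, 86}
insert 53 → {50, 53, 68, 69, 71, 73, 77, 78, 79, 82, 83, 84, 86}
remove-min → 50; now {53, 68, 69, 71, 73, 77, 78, 79, 82, 83, 84, 86}
insert 66 → {53, 66, 68, 69, 71, 73, 77, 78, 79, 82, 83, 84, 86}
remove-min → 53; now {66, 68, 69, 71, 73, 77, 78, 79, 82, 83, 84, 86}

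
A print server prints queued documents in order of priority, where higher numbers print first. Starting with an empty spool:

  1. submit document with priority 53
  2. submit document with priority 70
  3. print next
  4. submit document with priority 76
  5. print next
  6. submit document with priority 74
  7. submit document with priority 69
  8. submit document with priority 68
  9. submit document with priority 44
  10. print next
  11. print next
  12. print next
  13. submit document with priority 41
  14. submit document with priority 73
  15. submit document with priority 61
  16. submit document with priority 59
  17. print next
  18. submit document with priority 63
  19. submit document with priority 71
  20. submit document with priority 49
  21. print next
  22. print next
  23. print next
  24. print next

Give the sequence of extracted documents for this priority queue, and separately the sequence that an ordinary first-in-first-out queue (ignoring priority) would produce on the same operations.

insert 53 → {53}
insert 70 → {70, 53}
print next → 70; now {53}
insert 76 → {76, 53}
print next → 76; now {53}
insert 74 → {74, 53}
insert 69 → {74, 69, 53}
insert 68 → {74, 69, 68, 53}
insert 44 → {74, 69, 68, 53, 44}
print next → 74; now {69, 68, 53, 44}
print next → 69; now {68, 53, 44}
print next → 68; now {53, 44}
insert 41 → {53, 44, 41}
insert 73 → {73, 53, 44, 41}
insert 61 → {73, 61, 53, 44, 41}
insert 59 → {73, 61, 59, 53, 44, 41}
print next → 73; now {61, 59, 53, 44, 41}
insert 63 → {63, 61, 59, 53, 44, 41}
insert 71 → {71, 63, 61, 59, 53, 44, 41}
insert 49 → {71, 63, 61, 59, 53, 49, 44, 41}
print next → 71; now {63, 61, 59, 53, 49, 44, 41}
print next → 63; now {61, 59, 53, 49, 44, 41}
print next → 61; now {59, 53, 49, 44, 41}
print next → 59; now {53, 49, 44, 41}

priority queue: [70, 76, 74, 69, 68, 73, 71, 63, 61, 59]; FIFO queue: [53, 70, 76, 74, 69, 68, 44, 41, 73, 61]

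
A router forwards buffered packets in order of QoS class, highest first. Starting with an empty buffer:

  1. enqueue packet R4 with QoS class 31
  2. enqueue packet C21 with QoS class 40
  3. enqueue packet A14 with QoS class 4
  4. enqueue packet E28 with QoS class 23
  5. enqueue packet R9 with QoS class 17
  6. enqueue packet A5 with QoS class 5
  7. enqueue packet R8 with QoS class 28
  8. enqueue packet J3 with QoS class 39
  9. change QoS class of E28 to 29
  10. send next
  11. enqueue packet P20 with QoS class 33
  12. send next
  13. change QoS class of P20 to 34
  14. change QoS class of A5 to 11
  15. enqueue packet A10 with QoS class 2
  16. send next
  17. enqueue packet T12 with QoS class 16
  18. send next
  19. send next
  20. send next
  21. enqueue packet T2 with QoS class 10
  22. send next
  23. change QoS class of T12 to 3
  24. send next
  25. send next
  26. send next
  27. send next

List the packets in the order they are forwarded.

add R4 (QoS class 31) → {R4:31}
add C21 (QoS class 40) → {C21:40, R4:31}
add A14 (QoS class 4) → {C21:40, R4:31, A14:4}
add E28 (QoS class 23) → {C21:40, R4:31, E28:23, A14:4}
add R9 (QoS class 17) → {C21:40, R4:31, E28:23, R9:17, A14:4}
add A5 (QoS class 5) → {C21:40, R4:31, E28:23, R9:17, A5:5, A14:4}
add R8 (QoS class 28) → {C21:40, R4:31, R8:28, E28:23, R9:17, A5:5, A14:4}
add J3 (QoS class 39) → {C21:40, J3:39, R4:31, R8:28, E28:23, R9:17, A5:5, A14:4}
update E28 to QoS class 29 → {C21:40, J3:39, R4:31, E28:29, R8:28, R9:17, A5:5, A14:4}
send next → C21; now {J3:39, R4:31, E28:29, R8:28, R9:17, A5:5, A14:4}
add P20 (QoS class 33) → {J3:39, P20:33, R4:31, E28:29, R8:28, R9:17, A5:5, A14:4}
send next → J3; now {P20:33, R4:31, E28:29, R8:28, R9:17, A5:5, A14:4}
update P20 to QoS class 34 → {P20:34, R4:31, E28:29, R8:28, R9:17, A5:5, A14:4}
update A5 to QoS class 11 → {P20:34, R4:31, E28:29, R8:28, R9:17, A5:11, A14:4}
add A10 (QoS class 2) → {P20:34, R4:31, E28:29, R8:28, R9:17, A5:11, A14:4, A10:2}
send next → P20; now {R4:31, E28:29, R8:28, R9:17, A5:11, A14:4, A10:2}
add T12 (QoS class 16) → {R4:31, E28:29, R8:28, R9:17, T12:16, A5:11, A14:4, A10:2}
send next → R4; now {E28:29, R8:28, R9:17, T12:16, A5:11, A14:4, A10:2}
send next → E28; now {R8:28, R9:17, T12:16, A5:11, A14:4, A10:2}
send next → R8; now {R9:17, T12:16, A5:11, A14:4, A10:2}
add T2 (QoS class 10) → {R9:17, T12:16, A5:11, T2:10, A14:4, A10:2}
send next → R9; now {T12:16, A5:11, T2:10, A14:4, A10:2}
update T12 to QoS class 3 → {A5:11, T2:10, A14:4, T12:3, A10:2}
send next → A5; now {T2:10, A14:4, T12:3, A10:2}
send next → T2; now {A14:4, T12:3, A10:2}
send next → A14; now {T12:3, A10:2}
send next → T12; now {A10:2}

C21 → J3 → P20 → R4 → E28 → R8 → R9 → A5 → T2 → A14 → T12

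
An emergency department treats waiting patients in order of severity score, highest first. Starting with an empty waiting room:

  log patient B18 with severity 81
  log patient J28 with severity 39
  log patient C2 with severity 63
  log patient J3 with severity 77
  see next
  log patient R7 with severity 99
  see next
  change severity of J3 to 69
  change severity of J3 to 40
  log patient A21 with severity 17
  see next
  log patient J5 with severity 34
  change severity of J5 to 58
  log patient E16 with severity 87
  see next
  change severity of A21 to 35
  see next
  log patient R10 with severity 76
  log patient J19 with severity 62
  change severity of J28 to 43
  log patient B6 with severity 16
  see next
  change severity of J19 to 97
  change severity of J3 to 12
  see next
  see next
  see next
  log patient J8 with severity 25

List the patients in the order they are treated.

add B18 (severity 81) → {B18:81}
add J28 (severity 39) → {B18:81, J28:39}
add C2 (severity 63) → {B18:81, C2:63, J28:39}
add J3 (severity 77) → {B18:81, J3:77, C2:63, J28:39}
see next → B18; now {J3:77, C2:63, J28:39}
add R7 (severity 99) → {R7:99, J3:77, C2:63, J28:39}
see next → R7; now {J3:77, C2:63, J28:39}
update J3 to severity 69 → {J3:69, C2:63, J28:39}
update J3 to severity 40 → {C2:63, J3:40, J28:39}
add A21 (severity 17) → {C2:63, J3:40, J28:39, A21:17}
see next → C2; now {J3:40, J28:39, A21:17}
add J5 (severity 34) → {J3:40, J28:39, J5:34, A21:17}
update J5 to severity 58 → {J5:58, J3:40, J28:39, A21:17}
add E16 (severity 87) → {E16:87, J5:58, J3:40, J28:39, A21:17}
see next → E16; now {J5:58, J3:40, J28:39, A21:17}
update A21 to severity 35 → {J5:58, J3:40, J28:39, A21:35}
see next → J5; now {J3:40, J28:39, A21:35}
add R10 (severity 76) → {R10:76, J3:40, J28:39, A21:35}
add J19 (severity 62) → {R10:76, J19:62, J3:40, J28:39, A21:35}
update J28 to severity 43 → {R10:76, J19:62, J28:43, J3:40, A21:35}
add B6 (severity 16) → {R10:76, J19:62, J28:43, J3:40, A21:35, B6:16}
see next → R10; now {J19:62, J28:43, J3:40, A21:35, B6:16}
update J19 to severity 97 → {J19:97, J28:43, J3:40, A21:35, B6:16}
update J3 to severity 12 → {J19:97, J28:43, A21:35, B6:16, J3:12}
see next → J19; now {J28:43, A21:35, B6:16, J3:12}
see next → J28; now {A21:35, B6:16, J3:12}
see next → A21; now {B6:16, J3:12}
add J8 (severity 25) → {J8:25, B6:16, J3:12}

[B18, R7, C2, E16, J5, R10, J19, J28, A21]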